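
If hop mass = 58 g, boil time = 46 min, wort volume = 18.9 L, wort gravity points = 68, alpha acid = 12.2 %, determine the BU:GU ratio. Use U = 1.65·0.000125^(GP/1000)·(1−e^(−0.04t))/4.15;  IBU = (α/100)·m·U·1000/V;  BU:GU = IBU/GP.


U = 1.65·0.000125^(68/1000)·(1−e^(−0.04·46))/4.15 = 0.1815
IBU = (12.2/100)·58·0.1815·1000/18.9 = 67.9582
BU:GU = 67.9582/68

0.9994


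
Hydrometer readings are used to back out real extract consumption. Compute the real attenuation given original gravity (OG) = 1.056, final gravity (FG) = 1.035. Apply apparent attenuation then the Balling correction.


AA = (OG−FG)/(OG−1)·100;  RA = AA·0.8192
AA = (1.056 − 1.035)/(1.056 − 1)·100 = 37.5000
RA = 37.5000·0.8192

30.7200 %


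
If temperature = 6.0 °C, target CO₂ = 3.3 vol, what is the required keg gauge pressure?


psi = vols/(0.01821 + 0.09011·e^(−0.04·T)) − 14.695
psi = 3.3/(0.01821 + 0.09011·e^(−0.04·6.0)) − 14.695

22.3449 psi


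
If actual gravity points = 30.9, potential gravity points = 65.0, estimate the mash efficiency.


efficiency = actual / potential × 100
efficiency = 30.9 / 65.0 × 100

47.5385 %


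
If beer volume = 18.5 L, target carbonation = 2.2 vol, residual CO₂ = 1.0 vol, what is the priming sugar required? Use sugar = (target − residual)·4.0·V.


sugar = (2.2 − 1.0)·4.0·18.5

88.8000 g


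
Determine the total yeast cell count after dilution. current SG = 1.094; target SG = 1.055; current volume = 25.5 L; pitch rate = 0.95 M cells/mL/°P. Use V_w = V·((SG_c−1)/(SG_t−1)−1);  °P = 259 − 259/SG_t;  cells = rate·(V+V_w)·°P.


V_w = 25.5·((1.094−1)/(1.055−1)−1) = 18.0818
V_final = 25.5 + 18.0818 = 43.5818
°P = 259 − 259/1.055 = 13.5024
cells = 0.95·43.5818·13.5024

559.0349 billion cells


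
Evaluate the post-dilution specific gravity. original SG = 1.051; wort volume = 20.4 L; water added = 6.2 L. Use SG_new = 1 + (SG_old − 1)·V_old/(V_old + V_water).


pts = (1.051 − 1)·1000·20.4/(20.4 + 6.2) = 39.1128
SG_new = 1 + 39.1128/1000

1.0391


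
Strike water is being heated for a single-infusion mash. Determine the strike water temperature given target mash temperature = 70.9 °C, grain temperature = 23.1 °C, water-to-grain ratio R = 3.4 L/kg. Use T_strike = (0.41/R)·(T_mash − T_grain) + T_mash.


T_strike = (0.41/3.4)·(70.9 − 23.1) + 70.9

76.6641 °C


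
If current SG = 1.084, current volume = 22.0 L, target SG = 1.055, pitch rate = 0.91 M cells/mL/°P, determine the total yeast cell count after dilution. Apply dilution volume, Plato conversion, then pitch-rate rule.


V_w = V·((SG_c−1)/(SG_t−1)−1);  °P = 259 − 259/SG_t;  cells = rate·(V+V_w)·°P
V_w = 22.0·((1.084−1)/(1.055−1)−1) = 11.6000
V_final = 22.0 + 11.6000 = 33.6000
°P = 259 − 259/1.055 = 13.5024
cells = 0.91·33.6000·13.5024

412.8485 billion cells


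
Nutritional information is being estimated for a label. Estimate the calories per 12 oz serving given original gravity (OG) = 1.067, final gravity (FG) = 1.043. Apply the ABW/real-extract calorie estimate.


ABW = (OG−FG)·131.25·0.79/FG;  °P = 259 − 259/SG (for OG→OE and FG→AE);  RE = 0.1808·OE + 0.8192·AE;  Cal = (6.9·ABW + 4·(RE−0.1))·FG·3.55
ABW = (1.067 − 1.043)·131.25·0.79/1.043 = 2.3859
OE = 259 − 259/1.067 = 16.2634 °P
AE = 259 − 259/1.043 = 10.6779 °P
RE = 0.1808·16.2634 + 0.8192·10.6779 = 11.6877 °P
Cal = (6.9·2.3859 + 4·(11.6877−0.1))·1.043·3.55

232.5768 kcal


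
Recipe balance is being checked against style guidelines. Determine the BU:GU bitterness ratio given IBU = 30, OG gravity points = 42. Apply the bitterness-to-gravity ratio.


BU:GU = IBU / OG_points
BU:GU = 30 / 42

0.7143


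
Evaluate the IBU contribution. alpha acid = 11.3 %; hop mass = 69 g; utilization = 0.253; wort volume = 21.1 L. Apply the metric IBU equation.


IBU = (α/100)·mass·U·1000 / V
IBU = (11.3/100)·69·0.253·1000 / 21.1

93.4901 IBU


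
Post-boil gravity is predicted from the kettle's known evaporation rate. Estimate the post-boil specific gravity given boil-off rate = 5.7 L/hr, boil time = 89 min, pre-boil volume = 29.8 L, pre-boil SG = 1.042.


V_post = V_pre − rate·(t/60);  SG_post = 1 + (SG_pre−1)·V_pre/V_post
V_post = 29.8 − 5.7·(89/60) = 21.3450
SG_post = 1 + (1.042 − 1)·29.8/21.3450

1.0586


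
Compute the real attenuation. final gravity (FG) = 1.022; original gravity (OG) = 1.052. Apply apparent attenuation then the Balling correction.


AA = (OG−FG)/(OG−1)·100;  RA = AA·0.8192
AA = (1.052 − 1.022)/(1.052 − 1)·100 = 57.6923
RA = 57.6923·0.8192

47.2615 %


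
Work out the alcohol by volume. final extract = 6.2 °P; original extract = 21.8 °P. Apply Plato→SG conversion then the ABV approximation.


SG = 259/(259 − P);  ABV = (OG − FG)·131.25
OG = 259/(259 − 21.8) = 1.0919
FG = 259/(259 − 6.2) = 1.0245
ABV = (1.0919 − 1.0245)·131.25

8.8437 % ABV


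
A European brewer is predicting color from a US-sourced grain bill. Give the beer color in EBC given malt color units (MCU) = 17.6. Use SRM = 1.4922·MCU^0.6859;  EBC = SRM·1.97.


SRM = 1.4922·17.6^0.6859 = 10.6690
EBC = 10.6690·1.97

21.0180 EBC


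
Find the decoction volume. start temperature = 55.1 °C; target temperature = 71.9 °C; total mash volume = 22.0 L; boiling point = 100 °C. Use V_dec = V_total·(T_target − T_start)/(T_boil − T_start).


V_dec = 22.0·(71.9 − 55.1)/(100 − 55.1)

8.2316 L


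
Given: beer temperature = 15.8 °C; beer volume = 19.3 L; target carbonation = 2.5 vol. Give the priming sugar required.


residual = 14.695·(0.01821 + 0.09011·e^(−0.04·T));  sugar = (target − residual)·4.0·V
residual = 14.695·(0.01821 + 0.09011·e^(−0.04·15.8)) = 0.9714
sugar = (2.5 − 0.9714)·4.0·19.3

118.0058 g


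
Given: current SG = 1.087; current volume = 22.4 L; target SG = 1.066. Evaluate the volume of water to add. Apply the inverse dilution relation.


V_water = V·((SG_curr − 1)/(SG_target − 1) − 1)
V_water = 22.4·((1.087 − 1)/(1.066 − 1) − 1)

7.1273 L


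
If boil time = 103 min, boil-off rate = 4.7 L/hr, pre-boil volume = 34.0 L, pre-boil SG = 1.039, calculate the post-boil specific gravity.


V_post = V_pre − rate·(t/60);  SG_post = 1 + (SG_pre−1)·V_pre/V_post
V_post = 34.0 − 4.7·(103/60) = 25.9317
SG_post = 1 + (1.039 − 1)·34.0/25.9317

1.0511


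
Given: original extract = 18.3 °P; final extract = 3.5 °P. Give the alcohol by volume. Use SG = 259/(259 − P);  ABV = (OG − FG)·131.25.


OG = 259/(259 − 18.3) = 1.0760
FG = 259/(259 − 3.5) = 1.0137
ABV = (1.0760 − 1.0137)·131.25

8.1808 % ABV


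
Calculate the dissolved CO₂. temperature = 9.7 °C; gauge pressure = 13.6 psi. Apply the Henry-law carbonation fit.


vols = (P + 14.695)·(0.01821 + 0.09011·e^(−0.04·T))
vols = (13.6 + 14.695)·(0.01821 + 0.09011·e^(−0.04·9.7))

2.2450 volumes


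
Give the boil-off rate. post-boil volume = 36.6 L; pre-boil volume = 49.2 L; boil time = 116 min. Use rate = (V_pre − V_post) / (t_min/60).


rate = (49.2 − 36.6) / (116/60)

6.5172 L/hr


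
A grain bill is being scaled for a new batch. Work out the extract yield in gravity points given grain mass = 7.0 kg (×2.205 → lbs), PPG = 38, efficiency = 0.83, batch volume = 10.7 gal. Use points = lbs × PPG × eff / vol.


lbs = 7.0 × 2.205 = 15.4350
points = 15.4350 × 38 × 0.83 / 10.7

45.4972 points


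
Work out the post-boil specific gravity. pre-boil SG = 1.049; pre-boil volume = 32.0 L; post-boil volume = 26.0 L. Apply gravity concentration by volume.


SG_post = 1 + (SG_pre − 1)·V_pre/V_post
pts_pre = (1.049 − 1)·1000 = 49.0000
pts_post = 49.0000·32.0/26.0 = 60.3077
SG_post = 1 + 60.3077/1000

1.0603


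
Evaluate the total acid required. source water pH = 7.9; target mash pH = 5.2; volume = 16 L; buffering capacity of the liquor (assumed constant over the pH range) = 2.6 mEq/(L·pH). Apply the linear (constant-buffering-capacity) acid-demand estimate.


acid = buffering capacity · (pH_source − pH_target) · V
acid = 2.6 · (7.9 − 5.2) · 16

112.3200 mEq


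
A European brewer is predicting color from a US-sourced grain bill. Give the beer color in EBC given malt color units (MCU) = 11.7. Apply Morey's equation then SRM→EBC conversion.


SRM = 1.4922·MCU^0.6859;  EBC = SRM·1.97
SRM = 1.4922·11.7^0.6859 = 8.0630
EBC = 8.0630·1.97

15.8841 EBC


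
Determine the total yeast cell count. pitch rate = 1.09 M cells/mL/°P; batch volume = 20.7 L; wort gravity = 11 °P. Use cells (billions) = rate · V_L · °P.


cells = 1.09 · 20.7 · 11

248.1930 billion cells


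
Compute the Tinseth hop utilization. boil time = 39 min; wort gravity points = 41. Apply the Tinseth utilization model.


U = 1.65·0.000125^(GP/1000) · (1 − e^(−0.04·t))/4.15
bigness = 1.65·0.000125^(41/1000) = 1.1415
boil_factor = (1 − e^(−0.04·39))/4.15 = 0.1903
U = 1.1415 · 0.1903

0.2173


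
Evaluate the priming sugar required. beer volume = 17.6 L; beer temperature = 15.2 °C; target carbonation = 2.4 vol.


residual = 14.695·(0.01821 + 0.09011·e^(−0.04·T));  sugar = (target − residual)·4.0·V
residual = 14.695·(0.01821 + 0.09011·e^(−0.04·15.2)) = 0.9885
sugar = (2.4 − 0.9885)·4.0·17.6

99.3680 g


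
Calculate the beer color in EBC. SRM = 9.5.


EBC = SRM · 1.97
EBC = 9.5 · 1.97

18.7150 EBC


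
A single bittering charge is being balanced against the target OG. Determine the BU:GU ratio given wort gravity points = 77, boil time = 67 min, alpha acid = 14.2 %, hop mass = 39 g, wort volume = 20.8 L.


U = 1.65·0.000125^(GP/1000)·(1−e^(−0.04t))/4.15;  IBU = (α/100)·m·U·1000/V;  BU:GU = IBU/GP
U = 1.65·0.000125^(77/1000)·(1−e^(−0.04·67))/4.15 = 0.1854
IBU = (14.2/100)·39·0.1854·1000/20.8 = 49.3561
BU:GU = 49.3561/77

0.6410


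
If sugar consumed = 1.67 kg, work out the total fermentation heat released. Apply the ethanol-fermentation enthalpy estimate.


Q = m_sugar · 590 kJ/kg
Q = 1.67 · 590

985.3000 kJ


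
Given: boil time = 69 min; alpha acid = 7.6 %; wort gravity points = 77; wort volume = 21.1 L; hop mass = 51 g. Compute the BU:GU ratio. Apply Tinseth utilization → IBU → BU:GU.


U = 1.65·0.000125^(GP/1000)·(1−e^(−0.04t))/4.15;  IBU = (α/100)·m·U·1000/V;  BU:GU = IBU/GP
U = 1.65·0.000125^(77/1000)·(1−e^(−0.04·69))/4.15 = 0.1864
IBU = (7.6/100)·51·0.1864·1000/21.1 = 34.2455
BU:GU = 34.2455/77

0.4447


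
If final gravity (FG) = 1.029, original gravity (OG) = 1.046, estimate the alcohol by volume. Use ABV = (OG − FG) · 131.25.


ABV = (1.046 − 1.029) · 131.25

2.2313 % ABV


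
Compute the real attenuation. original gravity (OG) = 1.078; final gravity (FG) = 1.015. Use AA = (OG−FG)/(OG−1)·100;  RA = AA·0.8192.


AA = (1.078 − 1.015)/(1.078 − 1)·100 = 80.7692
RA = 80.7692·0.8192

66.1662 %


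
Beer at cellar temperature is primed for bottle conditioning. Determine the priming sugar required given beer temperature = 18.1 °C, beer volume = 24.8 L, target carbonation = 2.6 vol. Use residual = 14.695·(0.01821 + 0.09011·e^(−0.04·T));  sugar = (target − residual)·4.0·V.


residual = 14.695·(0.01821 + 0.09011·e^(−0.04·18.1)) = 0.9096
sugar = (2.6 − 0.9096)·4.0·24.8

167.6913 g


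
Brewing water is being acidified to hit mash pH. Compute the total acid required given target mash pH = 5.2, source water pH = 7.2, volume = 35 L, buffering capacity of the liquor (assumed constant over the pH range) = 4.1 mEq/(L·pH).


acid = buffering capacity · (pH_source − pH_target) · V
acid = 4.1 · (7.2 − 5.2) · 35

287.0000 mEq


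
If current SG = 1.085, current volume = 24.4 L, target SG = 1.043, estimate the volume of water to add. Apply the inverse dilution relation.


V_water = V·((SG_curr − 1)/(SG_target − 1) − 1)
V_water = 24.4·((1.085 − 1)/(1.043 − 1) − 1)

23.8326 L


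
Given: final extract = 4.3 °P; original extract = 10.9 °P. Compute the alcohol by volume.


SG = 259/(259 − P);  ABV = (OG − FG)·131.25
OG = 259/(259 − 10.9) = 1.0439
FG = 259/(259 − 4.3) = 1.0169
ABV = (1.0439 − 1.0169)·131.25

3.5505 % ABV


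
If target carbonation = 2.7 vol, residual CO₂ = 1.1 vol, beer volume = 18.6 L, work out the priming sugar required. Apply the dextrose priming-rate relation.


sugar = (target − residual)·4.0·V
sugar = (2.7 − 1.1)·4.0·18.6

119.0400 g


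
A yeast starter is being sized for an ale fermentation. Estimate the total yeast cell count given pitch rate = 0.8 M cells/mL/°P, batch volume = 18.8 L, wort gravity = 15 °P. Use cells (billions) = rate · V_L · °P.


cells = 0.8 · 18.8 · 15

225.6000 billion cells


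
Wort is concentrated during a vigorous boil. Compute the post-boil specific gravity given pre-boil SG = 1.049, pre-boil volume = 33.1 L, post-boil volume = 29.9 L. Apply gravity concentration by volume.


SG_post = 1 + (SG_pre − 1)·V_pre/V_post
pts_pre = (1.049 − 1)·1000 = 49.0000
pts_post = 49.0000·33.1/29.9 = 54.2441
SG_post = 1 + 54.2441/1000

1.0542


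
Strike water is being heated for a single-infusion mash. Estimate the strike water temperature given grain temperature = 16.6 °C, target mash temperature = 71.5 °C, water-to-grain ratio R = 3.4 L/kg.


T_strike = (0.41/R)·(T_mash − T_grain) + T_mash
T_strike = (0.41/3.4)·(71.5 − 16.6) + 71.5

78.1203 °C


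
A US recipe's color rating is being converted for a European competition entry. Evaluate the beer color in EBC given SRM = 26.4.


EBC = SRM · 1.97
EBC = 26.4 · 1.97

52.0080 EBC


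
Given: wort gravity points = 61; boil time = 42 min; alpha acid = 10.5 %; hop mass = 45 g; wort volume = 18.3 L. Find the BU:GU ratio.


U = 1.65·0.000125^(GP/1000)·(1−e^(−0.04t))/4.15;  IBU = (α/100)·m·U·1000/V;  BU:GU = IBU/GP
U = 1.65·0.000125^(61/1000)·(1−e^(−0.04·42))/4.15 = 0.1870
IBU = (10.5/100)·45·0.1870·1000/18.3 = 48.2751
BU:GU = 48.2751/61

0.7914


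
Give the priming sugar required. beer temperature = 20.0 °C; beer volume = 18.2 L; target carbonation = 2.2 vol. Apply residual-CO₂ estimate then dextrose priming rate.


residual = 14.695·(0.01821 + 0.09011·e^(−0.04·T));  sugar = (target − residual)·4.0·V
residual = 14.695·(0.01821 + 0.09011·e^(−0.04·20.0)) = 0.8626
sugar = (2.2 − 0.8626)·4.0·18.2

97.3640 g


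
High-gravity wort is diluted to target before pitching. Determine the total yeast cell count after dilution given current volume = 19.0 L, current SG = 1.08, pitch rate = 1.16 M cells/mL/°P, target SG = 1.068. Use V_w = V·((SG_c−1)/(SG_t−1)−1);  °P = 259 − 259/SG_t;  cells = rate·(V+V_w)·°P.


V_w = 19.0·((1.08−1)/(1.068−1)−1) = 3.3529
V_final = 19.0 + 3.3529 = 22.3529
°P = 259 − 259/1.068 = 16.4906
cells = 1.16·22.3529·16.4906

427.5925 billion cells


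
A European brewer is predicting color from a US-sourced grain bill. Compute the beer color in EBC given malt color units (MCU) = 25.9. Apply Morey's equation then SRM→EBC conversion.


SRM = 1.4922·MCU^0.6859;  EBC = SRM·1.97
SRM = 1.4922·25.9^0.6859 = 13.9062
EBC = 13.9062·1.97

27.3953 EBC


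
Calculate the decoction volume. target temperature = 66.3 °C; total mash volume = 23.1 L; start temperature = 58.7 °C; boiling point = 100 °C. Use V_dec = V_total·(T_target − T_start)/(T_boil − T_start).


V_dec = 23.1·(66.3 − 58.7)/(100 − 58.7)

4.2508 L


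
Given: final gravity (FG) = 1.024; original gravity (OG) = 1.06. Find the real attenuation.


AA = (OG−FG)/(OG−1)·100;  RA = AA·0.8192
AA = (1.06 − 1.024)/(1.06 − 1)·100 = 60.0000
RA = 60.0000·0.8192

49.1520 %


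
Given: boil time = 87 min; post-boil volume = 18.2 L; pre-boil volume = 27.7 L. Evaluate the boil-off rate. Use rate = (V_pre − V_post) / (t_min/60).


rate = (27.7 − 18.2) / (87/60)

6.5517 L/hr


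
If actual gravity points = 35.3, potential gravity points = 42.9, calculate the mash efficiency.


efficiency = actual / potential × 100
efficiency = 35.3 / 42.9 × 100

82.2844 %


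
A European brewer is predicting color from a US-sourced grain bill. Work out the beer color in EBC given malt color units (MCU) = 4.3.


SRM = 1.4922·MCU^0.6859;  EBC = SRM·1.97
SRM = 1.4922·4.3^0.6859 = 4.0581
EBC = 4.0581·1.97

7.9945 EBC


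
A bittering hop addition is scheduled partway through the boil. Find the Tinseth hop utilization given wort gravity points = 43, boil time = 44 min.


U = 1.65·0.000125^(GP/1000) · (1 − e^(−0.04·t))/4.15
bigness = 1.65·0.000125^(43/1000) = 1.1211
boil_factor = (1 − e^(−0.04·44))/4.15 = 0.1995
U = 1.1211 · 0.1995

0.2237


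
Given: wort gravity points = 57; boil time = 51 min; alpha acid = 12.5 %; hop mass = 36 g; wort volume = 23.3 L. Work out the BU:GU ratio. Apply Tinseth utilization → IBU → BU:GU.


U = 1.65·0.000125^(GP/1000)·(1−e^(−0.04t))/4.15;  IBU = (α/100)·m·U·1000/V;  BU:GU = IBU/GP
U = 1.65·0.000125^(57/1000)·(1−e^(−0.04·51))/4.15 = 0.2072
IBU = (12.5/100)·36·0.2072·1000/23.3 = 40.0241
BU:GU = 40.0241/57

0.7022


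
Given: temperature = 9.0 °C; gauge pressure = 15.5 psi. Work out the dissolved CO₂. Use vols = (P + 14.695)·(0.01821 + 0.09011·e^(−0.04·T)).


vols = (15.5 + 14.695)·(0.01821 + 0.09011·e^(−0.04·9.0))

2.4481 volumes


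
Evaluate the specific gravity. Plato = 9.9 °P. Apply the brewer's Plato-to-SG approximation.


SG = 259/(259 − P)
SG = 259/(259 − 9.9)

1.0397


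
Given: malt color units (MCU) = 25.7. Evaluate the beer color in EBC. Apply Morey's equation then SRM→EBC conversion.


SRM = 1.4922·MCU^0.6859;  EBC = SRM·1.97
SRM = 1.4922·25.7^0.6859 = 13.8325
EBC = 13.8325·1.97

27.2500 EBC


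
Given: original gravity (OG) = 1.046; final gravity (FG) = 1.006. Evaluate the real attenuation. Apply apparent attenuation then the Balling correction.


AA = (OG−FG)/(OG−1)·100;  RA = AA·0.8192
AA = (1.046 − 1.006)/(1.046 − 1)·100 = 86.9565
RA = 86.9565·0.8192

71.2348 %


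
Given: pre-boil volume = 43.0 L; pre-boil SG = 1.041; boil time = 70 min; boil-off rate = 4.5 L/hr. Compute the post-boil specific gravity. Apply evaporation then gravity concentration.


V_post = V_pre − rate·(t/60);  SG_post = 1 + (SG_pre−1)·V_pre/V_post
V_post = 43.0 − 4.5·(70/60) = 37.7500
SG_post = 1 + (1.041 − 1)·43.0/37.7500

1.0467


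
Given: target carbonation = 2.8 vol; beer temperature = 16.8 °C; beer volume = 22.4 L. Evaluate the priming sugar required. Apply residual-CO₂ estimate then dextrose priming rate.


residual = 14.695·(0.01821 + 0.09011·e^(−0.04·T));  sugar = (target − residual)·4.0·V
residual = 14.695·(0.01821 + 0.09011·e^(−0.04·16.8)) = 0.9438
sugar = (2.8 − 0.9438)·4.0·22.4

166.3129 g


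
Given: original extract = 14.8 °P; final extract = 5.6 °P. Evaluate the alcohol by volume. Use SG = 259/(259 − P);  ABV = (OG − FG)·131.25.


OG = 259/(259 − 14.8) = 1.0606
FG = 259/(259 − 5.6) = 1.0221
ABV = (1.0606 − 1.0221)·131.25

5.0540 % ABV


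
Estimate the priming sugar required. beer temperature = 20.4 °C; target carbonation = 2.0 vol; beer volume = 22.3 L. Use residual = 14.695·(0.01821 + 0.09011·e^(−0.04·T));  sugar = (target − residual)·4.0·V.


residual = 14.695·(0.01821 + 0.09011·e^(−0.04·20.4)) = 0.8531
sugar = (2.0 − 0.8531)·4.0·22.3

102.3001 g


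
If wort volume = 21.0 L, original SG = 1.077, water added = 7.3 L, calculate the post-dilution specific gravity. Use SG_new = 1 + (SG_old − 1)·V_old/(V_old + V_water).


pts = (1.077 − 1)·1000·21.0/(21.0 + 7.3) = 57.1378
SG_new = 1 + 57.1378/1000

1.0571


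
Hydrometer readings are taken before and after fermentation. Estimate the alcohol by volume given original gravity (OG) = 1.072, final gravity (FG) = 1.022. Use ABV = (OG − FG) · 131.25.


ABV = (1.072 − 1.022) · 131.25

6.5625 % ABV


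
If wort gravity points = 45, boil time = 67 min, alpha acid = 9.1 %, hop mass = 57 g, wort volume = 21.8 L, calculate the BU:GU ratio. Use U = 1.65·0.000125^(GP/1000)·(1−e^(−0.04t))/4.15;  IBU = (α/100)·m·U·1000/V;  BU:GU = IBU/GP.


U = 1.65·0.000125^(45/1000)·(1−e^(−0.04·67))/4.15 = 0.2471
IBU = (9.1/100)·57·0.2471·1000/21.8 = 58.8044
BU:GU = 58.8044/45

1.3068


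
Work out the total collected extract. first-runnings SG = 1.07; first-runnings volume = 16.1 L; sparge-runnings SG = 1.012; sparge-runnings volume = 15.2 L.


total = Σ (SG_i − 1)·1000·V_i
first = (1.07 − 1)·1000·16.1 = 1127.0000
sparge = (1.012 − 1)·1000·15.2 = 182.4000
total = 1127.0000 + 182.4000

1309.4000 gravity·L


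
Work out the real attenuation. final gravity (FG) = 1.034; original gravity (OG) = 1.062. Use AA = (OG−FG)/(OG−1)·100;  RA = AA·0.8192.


AA = (1.062 − 1.034)/(1.062 − 1)·100 = 45.1613
RA = 45.1613·0.8192

36.9961 %


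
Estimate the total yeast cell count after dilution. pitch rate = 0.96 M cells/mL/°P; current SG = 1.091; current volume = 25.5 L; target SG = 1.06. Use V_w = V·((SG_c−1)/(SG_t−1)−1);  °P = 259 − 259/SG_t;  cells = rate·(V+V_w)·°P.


V_w = 25.5·((1.091−1)/(1.06−1)−1) = 13.1750
V_final = 25.5 + 13.1750 = 38.6750
°P = 259 − 259/1.06 = 14.6604
cells = 0.96·38.6750·14.6604

544.3105 billion cells


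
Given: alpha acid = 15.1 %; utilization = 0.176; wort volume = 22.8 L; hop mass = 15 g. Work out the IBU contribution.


IBU = (α/100)·mass·U·1000 / V
IBU = (15.1/100)·15·0.176·1000 / 22.8

17.4842 IBU


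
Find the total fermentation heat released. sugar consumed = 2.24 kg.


Q = m_sugar · 590 kJ/kg
Q = 2.24 · 590

1321.6000 kJ


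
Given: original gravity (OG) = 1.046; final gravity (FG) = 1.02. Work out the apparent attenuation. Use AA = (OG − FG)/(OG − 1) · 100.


AA = (1.046 − 1.02)/(1.046 − 1) · 100

56.5217 %


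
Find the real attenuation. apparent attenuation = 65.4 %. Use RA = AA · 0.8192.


RA = 65.4 · 0.8192

53.5757 %


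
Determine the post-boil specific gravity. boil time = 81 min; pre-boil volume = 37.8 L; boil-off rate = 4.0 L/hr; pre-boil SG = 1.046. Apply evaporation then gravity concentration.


V_post = V_pre − rate·(t/60);  SG_post = 1 + (SG_pre−1)·V_pre/V_post
V_post = 37.8 − 4.0·(81/60) = 32.4000
SG_post = 1 + (1.046 − 1)·37.8/32.4000

1.0537


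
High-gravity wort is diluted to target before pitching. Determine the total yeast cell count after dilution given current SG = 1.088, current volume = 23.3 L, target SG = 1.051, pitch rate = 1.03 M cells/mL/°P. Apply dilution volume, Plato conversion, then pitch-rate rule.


V_w = V·((SG_c−1)/(SG_t−1)−1);  °P = 259 − 259/SG_t;  cells = rate·(V+V_w)·°P
V_w = 23.3·((1.088−1)/(1.051−1)−1) = 16.9039
V_final = 23.3 + 16.9039 = 40.2039
°P = 259 − 259/1.051 = 12.5680
cells = 1.03·40.2039·12.5680

520.4426 billion cells


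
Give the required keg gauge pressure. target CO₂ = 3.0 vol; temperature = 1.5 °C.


psi = vols/(0.01821 + 0.09011·e^(−0.04·T)) − 14.695
psi = 3.0/(0.01821 + 0.09011·e^(−0.04·1.5)) − 14.695

14.4108 psi


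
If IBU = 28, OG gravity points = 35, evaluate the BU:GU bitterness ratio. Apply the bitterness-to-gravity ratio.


BU:GU = IBU / OG_points
BU:GU = 28 / 35

0.8000


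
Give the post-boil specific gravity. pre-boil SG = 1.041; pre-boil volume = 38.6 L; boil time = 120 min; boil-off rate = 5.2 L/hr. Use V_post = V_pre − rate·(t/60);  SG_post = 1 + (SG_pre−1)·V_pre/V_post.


V_post = 38.6 − 5.2·(120/60) = 28.2000
SG_post = 1 + (1.041 − 1)·38.6/28.2000

1.0561


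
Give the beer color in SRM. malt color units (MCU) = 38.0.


SRM = 1.4922 · MCU^0.6859
SRM = 1.4922 · 38.0^0.6859

18.0884 SRM


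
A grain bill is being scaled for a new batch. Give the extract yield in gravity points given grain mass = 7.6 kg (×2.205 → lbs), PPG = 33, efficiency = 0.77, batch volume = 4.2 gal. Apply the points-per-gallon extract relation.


points = lbs × PPG × eff / vol
lbs = 7.6 × 2.205 = 16.7580
points = 16.7580 × 33 × 0.77 / 4.2

101.3859 points


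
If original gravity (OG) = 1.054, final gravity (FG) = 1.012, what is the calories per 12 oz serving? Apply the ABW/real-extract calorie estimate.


ABW = (OG−FG)·131.25·0.79/FG;  °P = 259 − 259/SG (for OG→OE and FG→AE);  RE = 0.1808·OE + 0.8192·AE;  Cal = (6.9·ABW + 4·(RE−0.1))·FG·3.55
ABW = (1.054 − 1.012)·131.25·0.79/1.012 = 4.3032
OE = 259 − 259/1.054 = 13.2694 °P
AE = 259 − 259/1.012 = 3.0711 °P
RE = 0.1808·13.2694 + 0.8192·3.0711 = 4.9150 °P
Cal = (6.9·4.3032 + 4·(4.9150−0.1))·1.012·3.55

175.8661 kcal


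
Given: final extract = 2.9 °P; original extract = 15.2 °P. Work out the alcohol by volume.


SG = 259/(259 − P);  ABV = (OG − FG)·131.25
OG = 259/(259 − 15.2) = 1.0623
FG = 259/(259 − 2.9) = 1.0113
ABV = (1.0623 − 1.0113)·131.25

6.6967 % ABV


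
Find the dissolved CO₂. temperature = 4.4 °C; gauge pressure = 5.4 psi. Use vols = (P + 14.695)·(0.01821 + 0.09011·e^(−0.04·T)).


vols = (5.4 + 14.695)·(0.01821 + 0.09011·e^(−0.04·4.4))

1.8845 volumes


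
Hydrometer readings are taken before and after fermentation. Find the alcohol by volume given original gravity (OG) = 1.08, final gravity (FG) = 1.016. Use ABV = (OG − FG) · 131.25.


ABV = (1.08 − 1.016) · 131.25

8.4000 % ABV


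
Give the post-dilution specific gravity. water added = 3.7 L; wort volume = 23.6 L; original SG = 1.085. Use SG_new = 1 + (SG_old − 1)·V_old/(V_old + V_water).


pts = (1.085 − 1)·1000·23.6/(23.6 + 3.7) = 73.4799
SG_new = 1 + 73.4799/1000

1.0735


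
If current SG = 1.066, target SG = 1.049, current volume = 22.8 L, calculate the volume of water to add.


V_water = V·((SG_curr − 1)/(SG_target − 1) − 1)
V_water = 22.8·((1.066 − 1)/(1.049 − 1) − 1)

7.9102 L


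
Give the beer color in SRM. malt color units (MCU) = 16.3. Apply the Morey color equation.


SRM = 1.4922 · MCU^0.6859
SRM = 1.4922 · 16.3^0.6859

10.1220 SRM


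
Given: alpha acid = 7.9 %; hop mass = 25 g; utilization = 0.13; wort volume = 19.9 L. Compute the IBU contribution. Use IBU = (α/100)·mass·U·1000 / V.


IBU = (7.9/100)·25·0.13·1000 / 19.9

12.9020 IBU


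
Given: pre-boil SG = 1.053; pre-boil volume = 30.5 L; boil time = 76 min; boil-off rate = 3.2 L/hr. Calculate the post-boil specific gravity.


V_post = V_pre − rate·(t/60);  SG_post = 1 + (SG_pre−1)·V_pre/V_post
V_post = 30.5 − 3.2·(76/60) = 26.4467
SG_post = 1 + (1.053 − 1)·30.5/26.4467

1.0611


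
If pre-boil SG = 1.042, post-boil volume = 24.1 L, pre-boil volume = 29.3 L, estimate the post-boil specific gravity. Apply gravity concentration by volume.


SG_post = 1 + (SG_pre − 1)·V_pre/V_post
pts_pre = (1.042 − 1)·1000 = 42.0000
pts_post = 42.0000·29.3/24.1 = 51.0622
SG_post = 1 + 51.0622/1000

1.0511


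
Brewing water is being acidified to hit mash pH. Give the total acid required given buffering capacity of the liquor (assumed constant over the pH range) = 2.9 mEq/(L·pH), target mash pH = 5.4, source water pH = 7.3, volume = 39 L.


acid = buffering capacity · (pH_source − pH_target) · V
acid = 2.9 · (7.3 − 5.4) · 39

214.8900 mEq


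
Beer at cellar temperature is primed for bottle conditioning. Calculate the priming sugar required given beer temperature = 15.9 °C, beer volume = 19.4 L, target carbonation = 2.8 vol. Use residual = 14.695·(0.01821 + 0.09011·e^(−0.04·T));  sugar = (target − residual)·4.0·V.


residual = 14.695·(0.01821 + 0.09011·e^(−0.04·15.9)) = 0.9686
sugar = (2.8 − 0.9686)·4.0·19.4

142.1153 g


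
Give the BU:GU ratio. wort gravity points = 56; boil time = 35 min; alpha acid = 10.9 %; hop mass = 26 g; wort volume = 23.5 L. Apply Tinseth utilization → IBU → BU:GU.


U = 1.65·0.000125^(GP/1000)·(1−e^(−0.04t))/4.15;  IBU = (α/100)·m·U·1000/V;  BU:GU = IBU/GP
U = 1.65·0.000125^(56/1000)·(1−e^(−0.04·35))/4.15 = 0.1811
IBU = (10.9/100)·26·0.1811·1000/23.5 = 21.8385
BU:GU = 21.8385/56

0.3900


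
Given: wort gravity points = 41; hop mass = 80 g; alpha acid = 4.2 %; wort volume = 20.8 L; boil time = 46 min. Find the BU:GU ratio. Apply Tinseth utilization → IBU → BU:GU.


U = 1.65·0.000125^(GP/1000)·(1−e^(−0.04t))/4.15;  IBU = (α/100)·m·U·1000/V;  BU:GU = IBU/GP
U = 1.65·0.000125^(41/1000)·(1−e^(−0.04·46))/4.15 = 0.2314
IBU = (4.2/100)·80·0.2314·1000/20.8 = 37.3745
BU:GU = 37.3745/41

0.9116


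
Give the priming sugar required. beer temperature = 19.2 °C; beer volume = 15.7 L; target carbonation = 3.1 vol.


residual = 14.695·(0.01821 + 0.09011·e^(−0.04·T));  sugar = (target − residual)·4.0·V
residual = 14.695·(0.01821 + 0.09011·e^(−0.04·19.2)) = 0.8819
sugar = (3.1 − 0.8819)·4.0·15.7

139.2948 g


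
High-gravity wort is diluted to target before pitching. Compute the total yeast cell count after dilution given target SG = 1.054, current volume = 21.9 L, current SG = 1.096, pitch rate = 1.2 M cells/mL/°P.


V_w = V·((SG_c−1)/(SG_t−1)−1);  °P = 259 − 259/SG_t;  cells = rate·(V+V_w)·°P
V_w = 21.9·((1.096−1)/(1.054−1)−1) = 17.0333
V_final = 21.9 + 17.0333 = 38.9333
°P = 259 − 259/1.054 = 13.2694
cells = 1.2·38.9333·13.2694

619.9487 billion cells


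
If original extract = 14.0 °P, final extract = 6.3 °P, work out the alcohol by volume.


SG = 259/(259 − P);  ABV = (OG − FG)·131.25
OG = 259/(259 − 14.0) = 1.0571
FG = 259/(259 − 6.3) = 1.0249
ABV = (1.0571 − 1.0249)·131.25

4.2278 % ABV


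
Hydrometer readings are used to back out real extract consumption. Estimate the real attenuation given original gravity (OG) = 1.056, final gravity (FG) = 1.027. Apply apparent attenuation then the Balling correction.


AA = (OG−FG)/(OG−1)·100;  RA = AA·0.8192
AA = (1.056 − 1.027)/(1.056 − 1)·100 = 51.7857
RA = 51.7857·0.8192

42.4229 %


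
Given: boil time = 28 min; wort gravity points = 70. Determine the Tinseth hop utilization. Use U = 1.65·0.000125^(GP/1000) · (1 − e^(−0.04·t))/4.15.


bigness = 1.65·0.000125^(70/1000) = 0.8796
boil_factor = (1 − e^(−0.04·28))/4.15 = 0.1623
U = 0.8796 · 0.1623

0.1428


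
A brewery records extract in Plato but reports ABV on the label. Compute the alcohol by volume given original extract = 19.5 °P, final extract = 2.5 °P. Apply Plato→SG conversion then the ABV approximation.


SG = 259/(259 − P);  ABV = (OG − FG)·131.25
OG = 259/(259 − 19.5) = 1.0814
FG = 259/(259 − 2.5) = 1.0097
ABV = (1.0814 − 1.0097)·131.25

9.4071 % ABV


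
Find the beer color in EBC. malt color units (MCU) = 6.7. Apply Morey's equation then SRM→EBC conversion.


SRM = 1.4922·MCU^0.6859;  EBC = SRM·1.97
SRM = 1.4922·6.7^0.6859 = 5.5009
EBC = 5.5009·1.97

10.8367 EBC


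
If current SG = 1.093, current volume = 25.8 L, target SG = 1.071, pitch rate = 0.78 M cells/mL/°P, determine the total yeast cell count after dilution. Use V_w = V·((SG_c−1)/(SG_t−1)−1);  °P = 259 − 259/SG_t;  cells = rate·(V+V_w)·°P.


V_w = 25.8·((1.093−1)/(1.071−1)−1) = 7.9944
V_final = 25.8 + 7.9944 = 33.7944
°P = 259 − 259/1.071 = 17.1699
cells = 0.78·33.7944·17.1699

452.5927 billion cells


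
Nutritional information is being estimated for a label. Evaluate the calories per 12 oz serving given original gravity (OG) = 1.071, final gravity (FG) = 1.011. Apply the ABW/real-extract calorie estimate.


ABW = (OG−FG)·131.25·0.79/FG;  °P = 259 − 259/SG (for OG→OE and FG→AE);  RE = 0.1808·OE + 0.8192·AE;  Cal = (6.9·ABW + 4·(RE−0.1))·FG·3.55
ABW = (1.071 − 1.011)·131.25·0.79/1.011 = 6.1536
OE = 259 − 259/1.071 = 17.1699 °P
AE = 259 − 259/1.011 = 2.8180 °P
RE = 0.1808·17.1699 + 0.8192·2.8180 = 5.4128 °P
Cal = (6.9·6.1536 + 4·(5.4128−0.1))·1.011·3.55

228.6616 kcal


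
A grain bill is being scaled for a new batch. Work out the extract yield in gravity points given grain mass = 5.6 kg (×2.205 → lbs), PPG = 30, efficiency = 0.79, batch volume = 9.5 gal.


points = lbs × PPG × eff / vol
lbs = 5.6 × 2.205 = 12.3480
points = 12.3480 × 30 × 0.79 / 9.5

30.8050 points


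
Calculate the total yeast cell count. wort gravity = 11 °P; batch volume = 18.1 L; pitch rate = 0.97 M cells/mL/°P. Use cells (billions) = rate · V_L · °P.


cells = 0.97 · 18.1 · 11

193.1270 billion cells


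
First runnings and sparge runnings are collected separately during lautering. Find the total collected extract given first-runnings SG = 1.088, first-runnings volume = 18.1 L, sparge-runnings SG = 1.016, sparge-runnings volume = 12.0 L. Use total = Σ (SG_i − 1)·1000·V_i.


first = (1.088 − 1)·1000·18.1 = 1592.8000
sparge = (1.016 − 1)·1000·12.0 = 192.0000
total = 1592.8000 + 192.0000

1784.8000 gravity·L


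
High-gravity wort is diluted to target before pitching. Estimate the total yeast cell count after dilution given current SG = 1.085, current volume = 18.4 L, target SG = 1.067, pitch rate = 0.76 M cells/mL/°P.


V_w = V·((SG_c−1)/(SG_t−1)−1);  °P = 259 − 259/SG_t;  cells = rate·(V+V_w)·°P
V_w = 18.4·((1.085−1)/(1.067−1)−1) = 4.9433
V_final = 18.4 + 4.9433 = 23.3433
°P = 259 − 259/1.067 = 16.2634
cells = 0.76·23.3433·16.2634

288.5265 billion cells


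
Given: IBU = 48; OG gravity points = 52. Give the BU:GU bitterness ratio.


BU:GU = IBU / OG_points
BU:GU = 48 / 52

0.9231


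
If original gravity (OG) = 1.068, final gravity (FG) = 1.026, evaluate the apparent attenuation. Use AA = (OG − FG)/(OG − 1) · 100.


AA = (1.068 − 1.026)/(1.068 − 1) · 100

61.7647 %


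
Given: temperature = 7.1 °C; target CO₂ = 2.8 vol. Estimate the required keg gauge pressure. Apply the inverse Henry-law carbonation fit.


psi = vols/(0.01821 + 0.09011·e^(−0.04·T)) − 14.695
psi = 2.8/(0.01821 + 0.09011·e^(−0.04·7.1)) − 14.695

17.8473 psi


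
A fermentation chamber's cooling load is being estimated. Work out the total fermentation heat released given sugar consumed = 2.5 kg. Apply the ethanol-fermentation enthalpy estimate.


Q = m_sugar · 590 kJ/kg
Q = 2.5 · 590

1475.0000 kJ


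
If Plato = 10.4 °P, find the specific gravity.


SG = 259/(259 − P)
SG = 259/(259 − 10.4)

1.0418


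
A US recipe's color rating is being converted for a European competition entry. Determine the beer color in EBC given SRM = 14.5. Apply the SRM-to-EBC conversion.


EBC = SRM · 1.97
EBC = 14.5 · 1.97

28.5650 EBC


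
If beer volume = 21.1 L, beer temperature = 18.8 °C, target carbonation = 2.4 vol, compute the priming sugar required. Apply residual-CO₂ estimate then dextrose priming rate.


residual = 14.695·(0.01821 + 0.09011·e^(−0.04·T));  sugar = (target − residual)·4.0·V
residual = 14.695·(0.01821 + 0.09011·e^(−0.04·18.8)) = 0.8918
sugar = (2.4 − 0.8918)·4.0·21.1

127.2889 g


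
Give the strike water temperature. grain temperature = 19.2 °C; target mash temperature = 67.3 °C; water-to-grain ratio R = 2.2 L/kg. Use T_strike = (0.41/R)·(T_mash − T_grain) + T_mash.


T_strike = (0.41/2.2)·(67.3 − 19.2) + 67.3

76.2641 °C


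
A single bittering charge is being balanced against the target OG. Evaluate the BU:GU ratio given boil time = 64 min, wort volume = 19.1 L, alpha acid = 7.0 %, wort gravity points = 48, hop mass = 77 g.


U = 1.65·0.000125^(GP/1000)·(1−e^(−0.04t))/4.15;  IBU = (α/100)·m·U·1000/V;  BU:GU = IBU/GP
U = 1.65·0.000125^(48/1000)·(1−e^(−0.04·64))/4.15 = 0.2383
IBU = (7.0/100)·77·0.2383·1000/19.1 = 67.2514
BU:GU = 67.2514/48

1.4011


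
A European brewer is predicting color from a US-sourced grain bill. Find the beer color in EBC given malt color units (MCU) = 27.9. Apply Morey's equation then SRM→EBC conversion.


SRM = 1.4922·MCU^0.6859;  EBC = SRM·1.97
SRM = 1.4922·27.9^0.6859 = 14.6341
EBC = 14.6341·1.97

28.8292 EBC


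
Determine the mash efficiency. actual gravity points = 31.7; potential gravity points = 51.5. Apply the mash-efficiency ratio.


efficiency = actual / potential × 100
efficiency = 31.7 / 51.5 × 100

61.5534 %


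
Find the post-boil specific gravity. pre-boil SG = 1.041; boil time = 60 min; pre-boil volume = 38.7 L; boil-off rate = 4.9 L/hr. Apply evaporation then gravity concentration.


V_post = V_pre − rate·(t/60);  SG_post = 1 + (SG_pre−1)·V_pre/V_post
V_post = 38.7 − 4.9·(60/60) = 33.8000
SG_post = 1 + (1.041 − 1)·38.7/33.8000

1.0469


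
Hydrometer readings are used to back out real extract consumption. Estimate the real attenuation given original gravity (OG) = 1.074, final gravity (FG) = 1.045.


AA = (OG−FG)/(OG−1)·100;  RA = AA·0.8192
AA = (1.074 − 1.045)/(1.074 − 1)·100 = 39.1892
RA = 39.1892·0.8192

32.1038 %


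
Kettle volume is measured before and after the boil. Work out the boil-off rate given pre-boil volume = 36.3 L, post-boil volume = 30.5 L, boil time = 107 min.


rate = (V_pre − V_post) / (t_min/60)
rate = (36.3 − 30.5) / (107/60)

3.2523 L/hr


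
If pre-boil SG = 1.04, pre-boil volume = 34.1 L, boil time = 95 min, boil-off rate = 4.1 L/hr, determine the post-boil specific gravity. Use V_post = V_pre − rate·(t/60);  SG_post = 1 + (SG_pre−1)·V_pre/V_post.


V_post = 34.1 − 4.1·(95/60) = 27.6083
SG_post = 1 + (1.04 − 1)·34.1/27.6083

1.0494


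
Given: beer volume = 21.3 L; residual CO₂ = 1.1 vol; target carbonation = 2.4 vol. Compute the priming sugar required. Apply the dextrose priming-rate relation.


sugar = (target − residual)·4.0·V
sugar = (2.4 − 1.1)·4.0·21.3

110.7600 g


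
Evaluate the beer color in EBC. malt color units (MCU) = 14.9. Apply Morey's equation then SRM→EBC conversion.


SRM = 1.4922·MCU^0.6859;  EBC = SRM·1.97
SRM = 1.4922·14.9^0.6859 = 9.5173
EBC = 9.5173·1.97

18.7492 EBC


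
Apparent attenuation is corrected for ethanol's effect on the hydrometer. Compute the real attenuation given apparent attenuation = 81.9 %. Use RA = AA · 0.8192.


RA = 81.9 · 0.8192

67.0925 %


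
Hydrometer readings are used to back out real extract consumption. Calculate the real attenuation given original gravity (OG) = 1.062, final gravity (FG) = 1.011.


AA = (OG−FG)/(OG−1)·100;  RA = AA·0.8192
AA = (1.062 − 1.011)/(1.062 − 1)·100 = 82.2581
RA = 82.2581·0.8192

67.3858 %


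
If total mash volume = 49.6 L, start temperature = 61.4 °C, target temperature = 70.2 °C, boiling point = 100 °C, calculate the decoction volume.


V_dec = V_total·(T_target − T_start)/(T_boil − T_start)
V_dec = 49.6·(70.2 − 61.4)/(100 − 61.4)

11.3078 L


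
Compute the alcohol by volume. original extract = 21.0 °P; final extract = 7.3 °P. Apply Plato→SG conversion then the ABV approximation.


SG = 259/(259 − P);  ABV = (OG − FG)·131.25
OG = 259/(259 − 21.0) = 1.0882
FG = 259/(259 − 7.3) = 1.0290
ABV = (1.0882 − 1.0290)·131.25

7.7743 % ABV


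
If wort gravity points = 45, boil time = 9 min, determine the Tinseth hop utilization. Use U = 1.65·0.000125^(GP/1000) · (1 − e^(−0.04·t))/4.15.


bigness = 1.65·0.000125^(45/1000) = 1.1011
boil_factor = (1 − e^(−0.04·9))/4.15 = 0.0728
U = 1.1011 · 0.0728

0.0802


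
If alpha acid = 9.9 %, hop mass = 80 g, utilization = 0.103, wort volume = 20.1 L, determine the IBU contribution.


IBU = (α/100)·mass·U·1000 / V
IBU = (9.9/100)·80·0.103·1000 / 20.1

40.5851 IBU
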